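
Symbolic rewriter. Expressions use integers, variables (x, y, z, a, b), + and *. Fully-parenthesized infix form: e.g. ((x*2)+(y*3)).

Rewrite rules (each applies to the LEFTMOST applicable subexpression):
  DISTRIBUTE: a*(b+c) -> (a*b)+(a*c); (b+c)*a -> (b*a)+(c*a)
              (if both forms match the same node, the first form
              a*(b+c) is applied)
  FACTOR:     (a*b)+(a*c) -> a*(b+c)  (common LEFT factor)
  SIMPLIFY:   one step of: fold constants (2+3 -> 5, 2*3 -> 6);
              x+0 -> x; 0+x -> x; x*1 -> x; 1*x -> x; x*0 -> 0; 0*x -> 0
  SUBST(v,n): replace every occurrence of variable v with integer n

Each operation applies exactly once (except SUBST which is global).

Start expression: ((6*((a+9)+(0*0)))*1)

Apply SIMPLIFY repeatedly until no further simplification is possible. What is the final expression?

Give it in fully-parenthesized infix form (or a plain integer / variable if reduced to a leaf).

Answer: (6*(a+9))

Derivation:
Start: ((6*((a+9)+(0*0)))*1)
Step 1: at root: ((6*((a+9)+(0*0)))*1) -> (6*((a+9)+(0*0))); overall: ((6*((a+9)+(0*0)))*1) -> (6*((a+9)+(0*0)))
Step 2: at RR: (0*0) -> 0; overall: (6*((a+9)+(0*0))) -> (6*((a+9)+0))
Step 3: at R: ((a+9)+0) -> (a+9); overall: (6*((a+9)+0)) -> (6*(a+9))
Fixed point: (6*(a+9))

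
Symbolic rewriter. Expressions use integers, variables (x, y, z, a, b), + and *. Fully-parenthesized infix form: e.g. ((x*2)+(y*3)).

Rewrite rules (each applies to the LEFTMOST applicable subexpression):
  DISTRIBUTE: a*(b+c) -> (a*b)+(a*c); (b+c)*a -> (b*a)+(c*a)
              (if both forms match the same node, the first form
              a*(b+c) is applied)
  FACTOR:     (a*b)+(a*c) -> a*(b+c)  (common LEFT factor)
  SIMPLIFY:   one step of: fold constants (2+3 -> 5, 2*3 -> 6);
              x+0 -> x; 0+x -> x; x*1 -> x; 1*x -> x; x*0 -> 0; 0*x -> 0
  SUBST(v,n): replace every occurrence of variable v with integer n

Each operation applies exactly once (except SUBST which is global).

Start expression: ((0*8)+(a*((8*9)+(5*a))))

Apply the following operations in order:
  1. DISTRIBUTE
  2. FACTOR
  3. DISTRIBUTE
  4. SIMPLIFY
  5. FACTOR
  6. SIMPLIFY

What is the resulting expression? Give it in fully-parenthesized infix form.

Answer: (a*((8*9)+(5*a)))

Derivation:
Start: ((0*8)+(a*((8*9)+(5*a))))
Apply DISTRIBUTE at R (target: (a*((8*9)+(5*a)))): ((0*8)+(a*((8*9)+(5*a)))) -> ((0*8)+((a*(8*9))+(a*(5*a))))
Apply FACTOR at R (target: ((a*(8*9))+(a*(5*a)))): ((0*8)+((a*(8*9))+(a*(5*a)))) -> ((0*8)+(a*((8*9)+(5*a))))
Apply DISTRIBUTE at R (target: (a*((8*9)+(5*a)))): ((0*8)+(a*((8*9)+(5*a)))) -> ((0*8)+((a*(8*9))+(a*(5*a))))
Apply SIMPLIFY at L (target: (0*8)): ((0*8)+((a*(8*9))+(a*(5*a)))) -> (0+((a*(8*9))+(a*(5*a))))
Apply FACTOR at R (target: ((a*(8*9))+(a*(5*a)))): (0+((a*(8*9))+(a*(5*a)))) -> (0+(a*((8*9)+(5*a))))
Apply SIMPLIFY at root (target: (0+(a*((8*9)+(5*a))))): (0+(a*((8*9)+(5*a)))) -> (a*((8*9)+(5*a)))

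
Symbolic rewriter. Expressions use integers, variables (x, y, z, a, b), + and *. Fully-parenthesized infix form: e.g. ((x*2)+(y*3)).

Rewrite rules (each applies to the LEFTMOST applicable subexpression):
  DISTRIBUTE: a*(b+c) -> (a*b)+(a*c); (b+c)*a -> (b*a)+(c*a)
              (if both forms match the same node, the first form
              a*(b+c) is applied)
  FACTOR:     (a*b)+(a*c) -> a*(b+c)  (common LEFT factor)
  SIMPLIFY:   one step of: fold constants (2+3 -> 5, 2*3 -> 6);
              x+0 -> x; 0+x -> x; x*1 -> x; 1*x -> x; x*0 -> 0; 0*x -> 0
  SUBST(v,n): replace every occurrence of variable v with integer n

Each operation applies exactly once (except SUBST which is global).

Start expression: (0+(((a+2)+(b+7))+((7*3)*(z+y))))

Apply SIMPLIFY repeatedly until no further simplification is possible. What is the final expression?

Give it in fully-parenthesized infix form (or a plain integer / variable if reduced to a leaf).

Start: (0+(((a+2)+(b+7))+((7*3)*(z+y))))
Step 1: at root: (0+(((a+2)+(b+7))+((7*3)*(z+y)))) -> (((a+2)+(b+7))+((7*3)*(z+y))); overall: (0+(((a+2)+(b+7))+((7*3)*(z+y)))) -> (((a+2)+(b+7))+((7*3)*(z+y)))
Step 2: at RL: (7*3) -> 21; overall: (((a+2)+(b+7))+((7*3)*(z+y))) -> (((a+2)+(b+7))+(21*(z+y)))
Fixed point: (((a+2)+(b+7))+(21*(z+y)))

Answer: (((a+2)+(b+7))+(21*(z+y)))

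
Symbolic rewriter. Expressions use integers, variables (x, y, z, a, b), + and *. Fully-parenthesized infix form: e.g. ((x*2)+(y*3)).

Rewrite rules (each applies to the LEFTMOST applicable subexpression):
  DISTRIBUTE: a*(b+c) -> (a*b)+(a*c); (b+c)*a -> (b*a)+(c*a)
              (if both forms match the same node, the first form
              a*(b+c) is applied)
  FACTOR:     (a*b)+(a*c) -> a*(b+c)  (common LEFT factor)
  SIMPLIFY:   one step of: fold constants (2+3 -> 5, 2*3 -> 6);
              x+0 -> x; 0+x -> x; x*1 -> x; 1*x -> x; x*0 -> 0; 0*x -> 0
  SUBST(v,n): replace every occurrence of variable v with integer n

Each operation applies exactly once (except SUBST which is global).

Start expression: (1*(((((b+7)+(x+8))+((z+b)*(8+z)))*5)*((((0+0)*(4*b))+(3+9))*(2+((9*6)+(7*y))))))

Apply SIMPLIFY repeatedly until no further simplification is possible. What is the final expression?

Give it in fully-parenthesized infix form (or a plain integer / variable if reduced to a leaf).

Answer: (((((b+7)+(x+8))+((z+b)*(8+z)))*5)*(12*(2+(54+(7*y)))))

Derivation:
Start: (1*(((((b+7)+(x+8))+((z+b)*(8+z)))*5)*((((0+0)*(4*b))+(3+9))*(2+((9*6)+(7*y))))))
Step 1: at root: (1*(((((b+7)+(x+8))+((z+b)*(8+z)))*5)*((((0+0)*(4*b))+(3+9))*(2+((9*6)+(7*y)))))) -> (((((b+7)+(x+8))+((z+b)*(8+z)))*5)*((((0+0)*(4*b))+(3+9))*(2+((9*6)+(7*y))))); overall: (1*(((((b+7)+(x+8))+((z+b)*(8+z)))*5)*((((0+0)*(4*b))+(3+9))*(2+((9*6)+(7*y)))))) -> (((((b+7)+(x+8))+((z+b)*(8+z)))*5)*((((0+0)*(4*b))+(3+9))*(2+((9*6)+(7*y)))))
Step 2: at RLLL: (0+0) -> 0; overall: (((((b+7)+(x+8))+((z+b)*(8+z)))*5)*((((0+0)*(4*b))+(3+9))*(2+((9*6)+(7*y))))) -> (((((b+7)+(x+8))+((z+b)*(8+z)))*5)*(((0*(4*b))+(3+9))*(2+((9*6)+(7*y)))))
Step 3: at RLL: (0*(4*b)) -> 0; overall: (((((b+7)+(x+8))+((z+b)*(8+z)))*5)*(((0*(4*b))+(3+9))*(2+((9*6)+(7*y))))) -> (((((b+7)+(x+8))+((z+b)*(8+z)))*5)*((0+(3+9))*(2+((9*6)+(7*y)))))
Step 4: at RL: (0+(3+9)) -> (3+9); overall: (((((b+7)+(x+8))+((z+b)*(8+z)))*5)*((0+(3+9))*(2+((9*6)+(7*y))))) -> (((((b+7)+(x+8))+((z+b)*(8+z)))*5)*((3+9)*(2+((9*6)+(7*y)))))
Step 5: at RL: (3+9) -> 12; overall: (((((b+7)+(x+8))+((z+b)*(8+z)))*5)*((3+9)*(2+((9*6)+(7*y))))) -> (((((b+7)+(x+8))+((z+b)*(8+z)))*5)*(12*(2+((9*6)+(7*y)))))
Step 6: at RRRL: (9*6) -> 54; overall: (((((b+7)+(x+8))+((z+b)*(8+z)))*5)*(12*(2+((9*6)+(7*y))))) -> (((((b+7)+(x+8))+((z+b)*(8+z)))*5)*(12*(2+(54+(7*y)))))
Fixed point: (((((b+7)+(x+8))+((z+b)*(8+z)))*5)*(12*(2+(54+(7*y)))))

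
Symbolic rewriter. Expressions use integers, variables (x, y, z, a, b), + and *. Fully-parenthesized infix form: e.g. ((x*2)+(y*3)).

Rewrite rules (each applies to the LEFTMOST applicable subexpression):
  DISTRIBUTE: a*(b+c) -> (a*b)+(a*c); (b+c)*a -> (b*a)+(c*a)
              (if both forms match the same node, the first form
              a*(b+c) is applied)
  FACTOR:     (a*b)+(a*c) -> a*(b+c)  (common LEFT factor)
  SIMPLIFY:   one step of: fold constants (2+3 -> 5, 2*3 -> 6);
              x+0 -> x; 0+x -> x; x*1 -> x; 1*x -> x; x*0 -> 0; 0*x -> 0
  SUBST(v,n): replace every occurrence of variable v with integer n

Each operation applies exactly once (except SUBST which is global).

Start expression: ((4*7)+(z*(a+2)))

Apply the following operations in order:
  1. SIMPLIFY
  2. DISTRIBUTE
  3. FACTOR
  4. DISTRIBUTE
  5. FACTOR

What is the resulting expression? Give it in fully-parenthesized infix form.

Start: ((4*7)+(z*(a+2)))
Apply SIMPLIFY at L (target: (4*7)): ((4*7)+(z*(a+2))) -> (28+(z*(a+2)))
Apply DISTRIBUTE at R (target: (z*(a+2))): (28+(z*(a+2))) -> (28+((z*a)+(z*2)))
Apply FACTOR at R (target: ((z*a)+(z*2))): (28+((z*a)+(z*2))) -> (28+(z*(a+2)))
Apply DISTRIBUTE at R (target: (z*(a+2))): (28+(z*(a+2))) -> (28+((z*a)+(z*2)))
Apply FACTOR at R (target: ((z*a)+(z*2))): (28+((z*a)+(z*2))) -> (28+(z*(a+2)))

Answer: (28+(z*(a+2)))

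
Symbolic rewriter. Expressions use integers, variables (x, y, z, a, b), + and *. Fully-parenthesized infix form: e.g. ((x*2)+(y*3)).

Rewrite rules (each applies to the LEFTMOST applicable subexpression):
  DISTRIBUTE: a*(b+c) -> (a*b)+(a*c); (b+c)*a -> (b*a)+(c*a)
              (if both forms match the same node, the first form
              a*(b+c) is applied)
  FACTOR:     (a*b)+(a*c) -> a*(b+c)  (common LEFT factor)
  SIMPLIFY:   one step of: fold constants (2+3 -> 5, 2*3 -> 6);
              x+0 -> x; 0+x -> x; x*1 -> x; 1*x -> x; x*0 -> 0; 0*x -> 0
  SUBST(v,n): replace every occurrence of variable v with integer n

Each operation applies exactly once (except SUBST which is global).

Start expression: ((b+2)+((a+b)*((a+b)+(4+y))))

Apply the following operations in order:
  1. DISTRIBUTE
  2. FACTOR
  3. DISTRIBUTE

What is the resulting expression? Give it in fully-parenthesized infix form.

Start: ((b+2)+((a+b)*((a+b)+(4+y))))
Apply DISTRIBUTE at R (target: ((a+b)*((a+b)+(4+y)))): ((b+2)+((a+b)*((a+b)+(4+y)))) -> ((b+2)+(((a+b)*(a+b))+((a+b)*(4+y))))
Apply FACTOR at R (target: (((a+b)*(a+b))+((a+b)*(4+y)))): ((b+2)+(((a+b)*(a+b))+((a+b)*(4+y)))) -> ((b+2)+((a+b)*((a+b)+(4+y))))
Apply DISTRIBUTE at R (target: ((a+b)*((a+b)+(4+y)))): ((b+2)+((a+b)*((a+b)+(4+y)))) -> ((b+2)+(((a+b)*(a+b))+((a+b)*(4+y))))

Answer: ((b+2)+(((a+b)*(a+b))+((a+b)*(4+y))))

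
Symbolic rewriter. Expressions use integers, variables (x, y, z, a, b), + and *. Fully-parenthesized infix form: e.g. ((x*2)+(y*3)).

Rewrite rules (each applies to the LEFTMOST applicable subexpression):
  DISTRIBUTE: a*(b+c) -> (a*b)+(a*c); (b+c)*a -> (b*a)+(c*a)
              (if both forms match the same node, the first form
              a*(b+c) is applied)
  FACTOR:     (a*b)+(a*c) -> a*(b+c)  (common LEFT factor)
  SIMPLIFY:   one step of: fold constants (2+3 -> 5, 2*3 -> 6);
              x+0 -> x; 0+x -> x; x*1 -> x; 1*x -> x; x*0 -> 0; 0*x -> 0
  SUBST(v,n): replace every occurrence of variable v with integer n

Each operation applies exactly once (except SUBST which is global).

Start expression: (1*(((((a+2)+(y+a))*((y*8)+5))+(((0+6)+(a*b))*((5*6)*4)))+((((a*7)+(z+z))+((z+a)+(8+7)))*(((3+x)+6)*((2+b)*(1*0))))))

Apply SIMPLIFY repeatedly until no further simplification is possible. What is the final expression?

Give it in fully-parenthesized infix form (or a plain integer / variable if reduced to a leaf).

Answer: ((((a+2)+(y+a))*((y*8)+5))+((6+(a*b))*120))

Derivation:
Start: (1*(((((a+2)+(y+a))*((y*8)+5))+(((0+6)+(a*b))*((5*6)*4)))+((((a*7)+(z+z))+((z+a)+(8+7)))*(((3+x)+6)*((2+b)*(1*0))))))
Step 1: at root: (1*(((((a+2)+(y+a))*((y*8)+5))+(((0+6)+(a*b))*((5*6)*4)))+((((a*7)+(z+z))+((z+a)+(8+7)))*(((3+x)+6)*((2+b)*(1*0)))))) -> (((((a+2)+(y+a))*((y*8)+5))+(((0+6)+(a*b))*((5*6)*4)))+((((a*7)+(z+z))+((z+a)+(8+7)))*(((3+x)+6)*((2+b)*(1*0))))); overall: (1*(((((a+2)+(y+a))*((y*8)+5))+(((0+6)+(a*b))*((5*6)*4)))+((((a*7)+(z+z))+((z+a)+(8+7)))*(((3+x)+6)*((2+b)*(1*0)))))) -> (((((a+2)+(y+a))*((y*8)+5))+(((0+6)+(a*b))*((5*6)*4)))+((((a*7)+(z+z))+((z+a)+(8+7)))*(((3+x)+6)*((2+b)*(1*0)))))
Step 2: at LRLL: (0+6) -> 6; overall: (((((a+2)+(y+a))*((y*8)+5))+(((0+6)+(a*b))*((5*6)*4)))+((((a*7)+(z+z))+((z+a)+(8+7)))*(((3+x)+6)*((2+b)*(1*0))))) -> (((((a+2)+(y+a))*((y*8)+5))+((6+(a*b))*((5*6)*4)))+((((a*7)+(z+z))+((z+a)+(8+7)))*(((3+x)+6)*((2+b)*(1*0)))))
Step 3: at LRRL: (5*6) -> 30; overall: (((((a+2)+(y+a))*((y*8)+5))+((6+(a*b))*((5*6)*4)))+((((a*7)+(z+z))+((z+a)+(8+7)))*(((3+x)+6)*((2+b)*(1*0))))) -> (((((a+2)+(y+a))*((y*8)+5))+((6+(a*b))*(30*4)))+((((a*7)+(z+z))+((z+a)+(8+7)))*(((3+x)+6)*((2+b)*(1*0)))))
Step 4: at LRR: (30*4) -> 120; overall: (((((a+2)+(y+a))*((y*8)+5))+((6+(a*b))*(30*4)))+((((a*7)+(z+z))+((z+a)+(8+7)))*(((3+x)+6)*((2+b)*(1*0))))) -> (((((a+2)+(y+a))*((y*8)+5))+((6+(a*b))*120))+((((a*7)+(z+z))+((z+a)+(8+7)))*(((3+x)+6)*((2+b)*(1*0)))))
Step 5: at RLRR: (8+7) -> 15; overall: (((((a+2)+(y+a))*((y*8)+5))+((6+(a*b))*120))+((((a*7)+(z+z))+((z+a)+(8+7)))*(((3+x)+6)*((2+b)*(1*0))))) -> (((((a+2)+(y+a))*((y*8)+5))+((6+(a*b))*120))+((((a*7)+(z+z))+((z+a)+15))*(((3+x)+6)*((2+b)*(1*0)))))
Step 6: at RRRR: (1*0) -> 0; overall: (((((a+2)+(y+a))*((y*8)+5))+((6+(a*b))*120))+((((a*7)+(z+z))+((z+a)+15))*(((3+x)+6)*((2+b)*(1*0))))) -> (((((a+2)+(y+a))*((y*8)+5))+((6+(a*b))*120))+((((a*7)+(z+z))+((z+a)+15))*(((3+x)+6)*((2+b)*0))))
Step 7: at RRR: ((2+b)*0) -> 0; overall: (((((a+2)+(y+a))*((y*8)+5))+((6+(a*b))*120))+((((a*7)+(z+z))+((z+a)+15))*(((3+x)+6)*((2+b)*0)))) -> (((((a+2)+(y+a))*((y*8)+5))+((6+(a*b))*120))+((((a*7)+(z+z))+((z+a)+15))*(((3+x)+6)*0)))
Step 8: at RR: (((3+x)+6)*0) -> 0; overall: (((((a+2)+(y+a))*((y*8)+5))+((6+(a*b))*120))+((((a*7)+(z+z))+((z+a)+15))*(((3+x)+6)*0))) -> (((((a+2)+(y+a))*((y*8)+5))+((6+(a*b))*120))+((((a*7)+(z+z))+((z+a)+15))*0))
Step 9: at R: ((((a*7)+(z+z))+((z+a)+15))*0) -> 0; overall: (((((a+2)+(y+a))*((y*8)+5))+((6+(a*b))*120))+((((a*7)+(z+z))+((z+a)+15))*0)) -> (((((a+2)+(y+a))*((y*8)+5))+((6+(a*b))*120))+0)
Step 10: at root: (((((a+2)+(y+a))*((y*8)+5))+((6+(a*b))*120))+0) -> ((((a+2)+(y+a))*((y*8)+5))+((6+(a*b))*120)); overall: (((((a+2)+(y+a))*((y*8)+5))+((6+(a*b))*120))+0) -> ((((a+2)+(y+a))*((y*8)+5))+((6+(a*b))*120))
Fixed point: ((((a+2)+(y+a))*((y*8)+5))+((6+(a*b))*120))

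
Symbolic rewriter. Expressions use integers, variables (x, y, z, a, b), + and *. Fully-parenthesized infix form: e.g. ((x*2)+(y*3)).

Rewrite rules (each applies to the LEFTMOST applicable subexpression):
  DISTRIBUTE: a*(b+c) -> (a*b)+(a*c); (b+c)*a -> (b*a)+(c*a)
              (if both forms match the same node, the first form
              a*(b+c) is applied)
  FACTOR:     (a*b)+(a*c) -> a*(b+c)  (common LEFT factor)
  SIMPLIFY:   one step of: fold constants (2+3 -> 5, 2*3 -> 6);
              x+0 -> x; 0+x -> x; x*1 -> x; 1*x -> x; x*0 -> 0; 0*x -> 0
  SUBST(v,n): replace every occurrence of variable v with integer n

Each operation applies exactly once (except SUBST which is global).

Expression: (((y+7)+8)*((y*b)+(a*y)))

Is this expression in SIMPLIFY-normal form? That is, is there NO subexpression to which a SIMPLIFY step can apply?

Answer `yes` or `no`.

Expression: (((y+7)+8)*((y*b)+(a*y)))
Scanning for simplifiable subexpressions (pre-order)...
  at root: (((y+7)+8)*((y*b)+(a*y))) (not simplifiable)
  at L: ((y+7)+8) (not simplifiable)
  at LL: (y+7) (not simplifiable)
  at R: ((y*b)+(a*y)) (not simplifiable)
  at RL: (y*b) (not simplifiable)
  at RR: (a*y) (not simplifiable)
Result: no simplifiable subexpression found -> normal form.

Answer: yes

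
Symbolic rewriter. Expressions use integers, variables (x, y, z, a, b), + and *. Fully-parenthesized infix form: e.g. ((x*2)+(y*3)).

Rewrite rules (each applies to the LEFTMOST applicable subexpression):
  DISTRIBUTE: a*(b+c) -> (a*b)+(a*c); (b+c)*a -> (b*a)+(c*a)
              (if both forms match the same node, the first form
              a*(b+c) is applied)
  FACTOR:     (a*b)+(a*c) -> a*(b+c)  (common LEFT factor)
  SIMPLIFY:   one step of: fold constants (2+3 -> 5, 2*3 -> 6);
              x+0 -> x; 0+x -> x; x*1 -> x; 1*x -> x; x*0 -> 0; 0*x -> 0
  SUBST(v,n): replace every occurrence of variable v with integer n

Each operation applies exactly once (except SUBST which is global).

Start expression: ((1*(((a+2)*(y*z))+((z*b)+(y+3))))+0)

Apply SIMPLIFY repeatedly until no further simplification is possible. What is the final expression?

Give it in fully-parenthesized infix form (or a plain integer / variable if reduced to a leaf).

Start: ((1*(((a+2)*(y*z))+((z*b)+(y+3))))+0)
Step 1: at root: ((1*(((a+2)*(y*z))+((z*b)+(y+3))))+0) -> (1*(((a+2)*(y*z))+((z*b)+(y+3)))); overall: ((1*(((a+2)*(y*z))+((z*b)+(y+3))))+0) -> (1*(((a+2)*(y*z))+((z*b)+(y+3))))
Step 2: at root: (1*(((a+2)*(y*z))+((z*b)+(y+3)))) -> (((a+2)*(y*z))+((z*b)+(y+3))); overall: (1*(((a+2)*(y*z))+((z*b)+(y+3)))) -> (((a+2)*(y*z))+((z*b)+(y+3)))
Fixed point: (((a+2)*(y*z))+((z*b)+(y+3)))

Answer: (((a+2)*(y*z))+((z*b)+(y+3)))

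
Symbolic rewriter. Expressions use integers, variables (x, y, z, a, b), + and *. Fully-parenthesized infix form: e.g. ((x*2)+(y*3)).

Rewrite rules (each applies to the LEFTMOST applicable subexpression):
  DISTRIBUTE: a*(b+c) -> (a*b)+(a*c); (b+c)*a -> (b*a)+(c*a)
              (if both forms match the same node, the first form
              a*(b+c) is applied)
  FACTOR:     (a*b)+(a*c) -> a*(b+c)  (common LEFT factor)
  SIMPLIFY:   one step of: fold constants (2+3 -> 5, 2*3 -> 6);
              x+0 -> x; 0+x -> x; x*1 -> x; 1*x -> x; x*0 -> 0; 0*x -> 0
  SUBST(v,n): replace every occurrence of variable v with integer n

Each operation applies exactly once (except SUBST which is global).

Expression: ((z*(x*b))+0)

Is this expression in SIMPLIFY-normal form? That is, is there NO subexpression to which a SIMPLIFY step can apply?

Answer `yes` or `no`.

Answer: no

Derivation:
Expression: ((z*(x*b))+0)
Scanning for simplifiable subexpressions (pre-order)...
  at root: ((z*(x*b))+0) (SIMPLIFIABLE)
  at L: (z*(x*b)) (not simplifiable)
  at LR: (x*b) (not simplifiable)
Found simplifiable subexpr at path root: ((z*(x*b))+0)
One SIMPLIFY step would give: (z*(x*b))
-> NOT in normal form.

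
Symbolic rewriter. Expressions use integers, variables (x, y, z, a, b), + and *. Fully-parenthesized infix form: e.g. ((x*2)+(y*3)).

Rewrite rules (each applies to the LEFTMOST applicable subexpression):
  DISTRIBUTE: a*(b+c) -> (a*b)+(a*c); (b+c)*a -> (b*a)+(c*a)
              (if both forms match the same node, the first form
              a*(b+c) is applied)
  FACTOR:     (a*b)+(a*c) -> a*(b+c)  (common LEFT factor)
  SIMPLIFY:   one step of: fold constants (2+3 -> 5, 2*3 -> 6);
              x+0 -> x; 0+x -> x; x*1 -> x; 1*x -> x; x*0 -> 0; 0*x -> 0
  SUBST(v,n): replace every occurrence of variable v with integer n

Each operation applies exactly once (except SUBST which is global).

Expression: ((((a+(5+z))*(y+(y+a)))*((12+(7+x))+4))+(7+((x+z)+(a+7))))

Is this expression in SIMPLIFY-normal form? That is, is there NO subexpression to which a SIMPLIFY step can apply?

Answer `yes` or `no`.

Expression: ((((a+(5+z))*(y+(y+a)))*((12+(7+x))+4))+(7+((x+z)+(a+7))))
Scanning for simplifiable subexpressions (pre-order)...
  at root: ((((a+(5+z))*(y+(y+a)))*((12+(7+x))+4))+(7+((x+z)+(a+7)))) (not simplifiable)
  at L: (((a+(5+z))*(y+(y+a)))*((12+(7+x))+4)) (not simplifiable)
  at LL: ((a+(5+z))*(y+(y+a))) (not simplifiable)
  at LLL: (a+(5+z)) (not simplifiable)
  at LLLR: (5+z) (not simplifiable)
  at LLR: (y+(y+a)) (not simplifiable)
  at LLRR: (y+a) (not simplifiable)
  at LR: ((12+(7+x))+4) (not simplifiable)
  at LRL: (12+(7+x)) (not simplifiable)
  at LRLR: (7+x) (not simplifiable)
  at R: (7+((x+z)+(a+7))) (not simplifiable)
  at RR: ((x+z)+(a+7)) (not simplifiable)
  at RRL: (x+z) (not simplifiable)
  at RRR: (a+7) (not simplifiable)
Result: no simplifiable subexpression found -> normal form.

Answer: yes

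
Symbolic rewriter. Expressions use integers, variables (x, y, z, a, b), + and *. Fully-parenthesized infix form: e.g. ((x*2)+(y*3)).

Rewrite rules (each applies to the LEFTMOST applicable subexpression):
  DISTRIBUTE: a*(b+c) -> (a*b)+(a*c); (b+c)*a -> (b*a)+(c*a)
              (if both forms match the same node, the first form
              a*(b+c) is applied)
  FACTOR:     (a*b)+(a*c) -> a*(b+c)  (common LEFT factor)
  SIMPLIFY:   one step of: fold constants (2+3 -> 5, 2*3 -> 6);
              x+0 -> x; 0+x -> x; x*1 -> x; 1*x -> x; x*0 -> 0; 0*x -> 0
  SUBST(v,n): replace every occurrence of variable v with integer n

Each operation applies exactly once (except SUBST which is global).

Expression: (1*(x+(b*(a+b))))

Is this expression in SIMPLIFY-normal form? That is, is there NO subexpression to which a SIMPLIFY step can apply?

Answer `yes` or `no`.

Answer: no

Derivation:
Expression: (1*(x+(b*(a+b))))
Scanning for simplifiable subexpressions (pre-order)...
  at root: (1*(x+(b*(a+b)))) (SIMPLIFIABLE)
  at R: (x+(b*(a+b))) (not simplifiable)
  at RR: (b*(a+b)) (not simplifiable)
  at RRR: (a+b) (not simplifiable)
Found simplifiable subexpr at path root: (1*(x+(b*(a+b))))
One SIMPLIFY step would give: (x+(b*(a+b)))
-> NOT in normal form.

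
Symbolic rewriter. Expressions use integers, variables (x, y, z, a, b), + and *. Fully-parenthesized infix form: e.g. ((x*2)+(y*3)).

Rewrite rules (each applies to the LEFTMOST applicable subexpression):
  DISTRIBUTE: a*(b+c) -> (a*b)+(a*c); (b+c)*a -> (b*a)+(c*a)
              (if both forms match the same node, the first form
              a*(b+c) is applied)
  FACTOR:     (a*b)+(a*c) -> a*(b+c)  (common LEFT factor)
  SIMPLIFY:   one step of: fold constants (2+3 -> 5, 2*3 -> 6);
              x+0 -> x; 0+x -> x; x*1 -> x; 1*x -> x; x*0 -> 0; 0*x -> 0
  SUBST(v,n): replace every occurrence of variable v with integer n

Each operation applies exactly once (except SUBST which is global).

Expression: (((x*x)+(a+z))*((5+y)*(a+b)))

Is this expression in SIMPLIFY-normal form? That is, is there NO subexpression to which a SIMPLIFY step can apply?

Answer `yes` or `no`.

Answer: yes

Derivation:
Expression: (((x*x)+(a+z))*((5+y)*(a+b)))
Scanning for simplifiable subexpressions (pre-order)...
  at root: (((x*x)+(a+z))*((5+y)*(a+b))) (not simplifiable)
  at L: ((x*x)+(a+z)) (not simplifiable)
  at LL: (x*x) (not simplifiable)
  at LR: (a+z) (not simplifiable)
  at R: ((5+y)*(a+b)) (not simplifiable)
  at RL: (5+y) (not simplifiable)
  at RR: (a+b) (not simplifiable)
Result: no simplifiable subexpression found -> normal form.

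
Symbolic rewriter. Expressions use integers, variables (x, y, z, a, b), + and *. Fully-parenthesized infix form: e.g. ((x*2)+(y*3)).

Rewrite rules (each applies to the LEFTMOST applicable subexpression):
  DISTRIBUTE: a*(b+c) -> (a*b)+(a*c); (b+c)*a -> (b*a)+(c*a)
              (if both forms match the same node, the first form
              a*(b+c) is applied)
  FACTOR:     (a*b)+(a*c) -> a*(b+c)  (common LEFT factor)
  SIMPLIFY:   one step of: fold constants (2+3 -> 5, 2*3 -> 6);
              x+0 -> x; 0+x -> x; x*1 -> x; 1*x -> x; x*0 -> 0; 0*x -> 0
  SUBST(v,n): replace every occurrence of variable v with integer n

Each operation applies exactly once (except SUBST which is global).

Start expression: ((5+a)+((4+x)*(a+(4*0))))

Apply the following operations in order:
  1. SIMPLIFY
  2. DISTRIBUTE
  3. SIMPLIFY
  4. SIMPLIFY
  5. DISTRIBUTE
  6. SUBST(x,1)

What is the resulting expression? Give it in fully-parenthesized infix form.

Start: ((5+a)+((4+x)*(a+(4*0))))
Apply SIMPLIFY at RRR (target: (4*0)): ((5+a)+((4+x)*(a+(4*0)))) -> ((5+a)+((4+x)*(a+0)))
Apply DISTRIBUTE at R (target: ((4+x)*(a+0))): ((5+a)+((4+x)*(a+0))) -> ((5+a)+(((4+x)*a)+((4+x)*0)))
Apply SIMPLIFY at RR (target: ((4+x)*0)): ((5+a)+(((4+x)*a)+((4+x)*0))) -> ((5+a)+(((4+x)*a)+0))
Apply SIMPLIFY at R (target: (((4+x)*a)+0)): ((5+a)+(((4+x)*a)+0)) -> ((5+a)+((4+x)*a))
Apply DISTRIBUTE at R (target: ((4+x)*a)): ((5+a)+((4+x)*a)) -> ((5+a)+((4*a)+(x*a)))
Apply SUBST(x,1): ((5+a)+((4*a)+(x*a))) -> ((5+a)+((4*a)+(1*a)))

Answer: ((5+a)+((4*a)+(1*a)))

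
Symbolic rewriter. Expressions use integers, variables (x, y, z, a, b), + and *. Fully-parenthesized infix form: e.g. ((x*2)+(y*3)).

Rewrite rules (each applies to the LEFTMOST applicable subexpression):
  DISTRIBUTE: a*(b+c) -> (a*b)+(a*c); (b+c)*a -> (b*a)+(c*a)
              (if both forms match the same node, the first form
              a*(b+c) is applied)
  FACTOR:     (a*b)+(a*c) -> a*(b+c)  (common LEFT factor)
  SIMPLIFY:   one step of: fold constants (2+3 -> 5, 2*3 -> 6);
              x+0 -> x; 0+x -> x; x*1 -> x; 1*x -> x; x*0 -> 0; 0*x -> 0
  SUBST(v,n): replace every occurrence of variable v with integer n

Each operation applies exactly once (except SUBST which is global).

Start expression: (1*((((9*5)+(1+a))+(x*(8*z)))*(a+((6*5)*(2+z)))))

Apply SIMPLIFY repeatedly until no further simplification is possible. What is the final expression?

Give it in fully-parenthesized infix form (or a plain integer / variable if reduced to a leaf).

Answer: (((45+(1+a))+(x*(8*z)))*(a+(30*(2+z))))

Derivation:
Start: (1*((((9*5)+(1+a))+(x*(8*z)))*(a+((6*5)*(2+z)))))
Step 1: at root: (1*((((9*5)+(1+a))+(x*(8*z)))*(a+((6*5)*(2+z))))) -> ((((9*5)+(1+a))+(x*(8*z)))*(a+((6*5)*(2+z)))); overall: (1*((((9*5)+(1+a))+(x*(8*z)))*(a+((6*5)*(2+z))))) -> ((((9*5)+(1+a))+(x*(8*z)))*(a+((6*5)*(2+z))))
Step 2: at LLL: (9*5) -> 45; overall: ((((9*5)+(1+a))+(x*(8*z)))*(a+((6*5)*(2+z)))) -> (((45+(1+a))+(x*(8*z)))*(a+((6*5)*(2+z))))
Step 3: at RRL: (6*5) -> 30; overall: (((45+(1+a))+(x*(8*z)))*(a+((6*5)*(2+z)))) -> (((45+(1+a))+(x*(8*z)))*(a+(30*(2+z))))
Fixed point: (((45+(1+a))+(x*(8*z)))*(a+(30*(2+z))))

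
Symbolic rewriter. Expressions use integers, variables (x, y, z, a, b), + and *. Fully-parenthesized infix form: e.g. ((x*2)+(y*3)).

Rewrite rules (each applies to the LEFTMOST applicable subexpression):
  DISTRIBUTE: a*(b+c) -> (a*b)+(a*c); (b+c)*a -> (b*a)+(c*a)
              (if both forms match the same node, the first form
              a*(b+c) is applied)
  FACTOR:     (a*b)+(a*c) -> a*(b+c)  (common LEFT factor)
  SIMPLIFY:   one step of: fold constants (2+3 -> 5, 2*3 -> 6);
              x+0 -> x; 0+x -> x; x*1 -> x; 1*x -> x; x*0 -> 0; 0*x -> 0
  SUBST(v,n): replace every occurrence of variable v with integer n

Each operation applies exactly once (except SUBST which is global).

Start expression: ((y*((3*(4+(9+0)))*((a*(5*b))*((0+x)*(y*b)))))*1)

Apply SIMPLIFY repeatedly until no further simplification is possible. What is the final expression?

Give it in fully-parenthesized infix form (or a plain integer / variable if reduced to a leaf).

Answer: (y*(39*((a*(5*b))*(x*(y*b)))))

Derivation:
Start: ((y*((3*(4+(9+0)))*((a*(5*b))*((0+x)*(y*b)))))*1)
Step 1: at root: ((y*((3*(4+(9+0)))*((a*(5*b))*((0+x)*(y*b)))))*1) -> (y*((3*(4+(9+0)))*((a*(5*b))*((0+x)*(y*b))))); overall: ((y*((3*(4+(9+0)))*((a*(5*b))*((0+x)*(y*b)))))*1) -> (y*((3*(4+(9+0)))*((a*(5*b))*((0+x)*(y*b)))))
Step 2: at RLRR: (9+0) -> 9; overall: (y*((3*(4+(9+0)))*((a*(5*b))*((0+x)*(y*b))))) -> (y*((3*(4+9))*((a*(5*b))*((0+x)*(y*b)))))
Step 3: at RLR: (4+9) -> 13; overall: (y*((3*(4+9))*((a*(5*b))*((0+x)*(y*b))))) -> (y*((3*13)*((a*(5*b))*((0+x)*(y*b)))))
Step 4: at RL: (3*13) -> 39; overall: (y*((3*13)*((a*(5*b))*((0+x)*(y*b))))) -> (y*(39*((a*(5*b))*((0+x)*(y*b)))))
Step 5: at RRRL: (0+x) -> x; overall: (y*(39*((a*(5*b))*((0+x)*(y*b))))) -> (y*(39*((a*(5*b))*(x*(y*b)))))
Fixed point: (y*(39*((a*(5*b))*(x*(y*b)))))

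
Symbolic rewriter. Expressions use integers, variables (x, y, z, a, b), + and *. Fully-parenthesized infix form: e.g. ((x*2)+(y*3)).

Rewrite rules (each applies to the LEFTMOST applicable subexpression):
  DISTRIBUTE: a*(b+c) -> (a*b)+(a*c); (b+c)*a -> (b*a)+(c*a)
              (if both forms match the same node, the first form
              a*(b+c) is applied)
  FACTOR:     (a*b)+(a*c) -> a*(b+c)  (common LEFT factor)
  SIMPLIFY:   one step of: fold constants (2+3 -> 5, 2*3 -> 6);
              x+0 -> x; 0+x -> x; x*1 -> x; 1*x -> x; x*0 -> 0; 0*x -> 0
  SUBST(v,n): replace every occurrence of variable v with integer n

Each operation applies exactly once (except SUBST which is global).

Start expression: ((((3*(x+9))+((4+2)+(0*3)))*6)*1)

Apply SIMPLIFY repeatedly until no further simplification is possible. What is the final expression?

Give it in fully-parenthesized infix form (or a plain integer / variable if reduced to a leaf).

Answer: (((3*(x+9))+6)*6)

Derivation:
Start: ((((3*(x+9))+((4+2)+(0*3)))*6)*1)
Step 1: at root: ((((3*(x+9))+((4+2)+(0*3)))*6)*1) -> (((3*(x+9))+((4+2)+(0*3)))*6); overall: ((((3*(x+9))+((4+2)+(0*3)))*6)*1) -> (((3*(x+9))+((4+2)+(0*3)))*6)
Step 2: at LRL: (4+2) -> 6; overall: (((3*(x+9))+((4+2)+(0*3)))*6) -> (((3*(x+9))+(6+(0*3)))*6)
Step 3: at LRR: (0*3) -> 0; overall: (((3*(x+9))+(6+(0*3)))*6) -> (((3*(x+9))+(6+0))*6)
Step 4: at LR: (6+0) -> 6; overall: (((3*(x+9))+(6+0))*6) -> (((3*(x+9))+6)*6)
Fixed point: (((3*(x+9))+6)*6)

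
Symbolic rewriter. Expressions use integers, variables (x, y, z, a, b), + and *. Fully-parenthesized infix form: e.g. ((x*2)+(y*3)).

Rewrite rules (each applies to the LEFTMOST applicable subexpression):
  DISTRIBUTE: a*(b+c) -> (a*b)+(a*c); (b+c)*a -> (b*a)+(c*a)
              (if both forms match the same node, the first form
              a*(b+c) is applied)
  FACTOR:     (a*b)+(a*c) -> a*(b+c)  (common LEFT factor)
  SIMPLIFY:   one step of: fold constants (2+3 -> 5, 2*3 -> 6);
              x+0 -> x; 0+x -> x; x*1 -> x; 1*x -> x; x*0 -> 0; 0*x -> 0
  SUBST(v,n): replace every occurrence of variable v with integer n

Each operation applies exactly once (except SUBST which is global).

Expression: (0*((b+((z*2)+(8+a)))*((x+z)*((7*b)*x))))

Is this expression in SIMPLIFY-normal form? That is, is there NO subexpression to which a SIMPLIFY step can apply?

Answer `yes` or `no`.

Answer: no

Derivation:
Expression: (0*((b+((z*2)+(8+a)))*((x+z)*((7*b)*x))))
Scanning for simplifiable subexpressions (pre-order)...
  at root: (0*((b+((z*2)+(8+a)))*((x+z)*((7*b)*x)))) (SIMPLIFIABLE)
  at R: ((b+((z*2)+(8+a)))*((x+z)*((7*b)*x))) (not simplifiable)
  at RL: (b+((z*2)+(8+a))) (not simplifiable)
  at RLR: ((z*2)+(8+a)) (not simplifiable)
  at RLRL: (z*2) (not simplifiable)
  at RLRR: (8+a) (not simplifiable)
  at RR: ((x+z)*((7*b)*x)) (not simplifiable)
  at RRL: (x+z) (not simplifiable)
  at RRR: ((7*b)*x) (not simplifiable)
  at RRRL: (7*b) (not simplifiable)
Found simplifiable subexpr at path root: (0*((b+((z*2)+(8+a)))*((x+z)*((7*b)*x))))
One SIMPLIFY step would give: 0
-> NOT in normal form.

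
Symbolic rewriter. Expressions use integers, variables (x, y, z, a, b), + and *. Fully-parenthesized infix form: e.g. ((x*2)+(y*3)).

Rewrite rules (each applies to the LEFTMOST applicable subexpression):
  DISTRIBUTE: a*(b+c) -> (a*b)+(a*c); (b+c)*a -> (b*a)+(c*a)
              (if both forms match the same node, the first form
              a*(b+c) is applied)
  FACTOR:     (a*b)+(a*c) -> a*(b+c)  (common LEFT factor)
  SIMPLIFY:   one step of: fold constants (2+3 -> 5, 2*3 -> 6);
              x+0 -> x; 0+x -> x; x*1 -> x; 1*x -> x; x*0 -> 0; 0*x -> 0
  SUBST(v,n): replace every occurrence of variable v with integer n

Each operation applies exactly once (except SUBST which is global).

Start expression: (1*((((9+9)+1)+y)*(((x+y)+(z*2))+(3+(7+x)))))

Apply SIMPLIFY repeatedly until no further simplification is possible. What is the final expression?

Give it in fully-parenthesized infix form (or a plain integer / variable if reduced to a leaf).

Start: (1*((((9+9)+1)+y)*(((x+y)+(z*2))+(3+(7+x)))))
Step 1: at root: (1*((((9+9)+1)+y)*(((x+y)+(z*2))+(3+(7+x))))) -> ((((9+9)+1)+y)*(((x+y)+(z*2))+(3+(7+x)))); overall: (1*((((9+9)+1)+y)*(((x+y)+(z*2))+(3+(7+x))))) -> ((((9+9)+1)+y)*(((x+y)+(z*2))+(3+(7+x))))
Step 2: at LLL: (9+9) -> 18; overall: ((((9+9)+1)+y)*(((x+y)+(z*2))+(3+(7+x)))) -> (((18+1)+y)*(((x+y)+(z*2))+(3+(7+x))))
Step 3: at LL: (18+1) -> 19; overall: (((18+1)+y)*(((x+y)+(z*2))+(3+(7+x)))) -> ((19+y)*(((x+y)+(z*2))+(3+(7+x))))
Fixed point: ((19+y)*(((x+y)+(z*2))+(3+(7+x))))

Answer: ((19+y)*(((x+y)+(z*2))+(3+(7+x))))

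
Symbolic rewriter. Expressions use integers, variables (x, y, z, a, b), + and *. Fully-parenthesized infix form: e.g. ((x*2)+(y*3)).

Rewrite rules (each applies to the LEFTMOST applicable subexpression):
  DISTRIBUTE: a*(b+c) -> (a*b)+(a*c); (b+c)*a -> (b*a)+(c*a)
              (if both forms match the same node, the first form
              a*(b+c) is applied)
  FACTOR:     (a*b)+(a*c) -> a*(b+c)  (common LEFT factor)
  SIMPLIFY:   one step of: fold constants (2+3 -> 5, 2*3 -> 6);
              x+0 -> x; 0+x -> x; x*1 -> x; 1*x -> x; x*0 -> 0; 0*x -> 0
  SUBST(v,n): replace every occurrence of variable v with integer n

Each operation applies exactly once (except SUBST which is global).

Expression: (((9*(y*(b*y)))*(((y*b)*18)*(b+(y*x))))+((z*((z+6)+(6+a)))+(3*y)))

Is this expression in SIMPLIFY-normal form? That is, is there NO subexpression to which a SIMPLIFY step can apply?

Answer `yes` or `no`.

Expression: (((9*(y*(b*y)))*(((y*b)*18)*(b+(y*x))))+((z*((z+6)+(6+a)))+(3*y)))
Scanning for simplifiable subexpressions (pre-order)...
  at root: (((9*(y*(b*y)))*(((y*b)*18)*(b+(y*x))))+((z*((z+6)+(6+a)))+(3*y))) (not simplifiable)
  at L: ((9*(y*(b*y)))*(((y*b)*18)*(b+(y*x)))) (not simplifiable)
  at LL: (9*(y*(b*y))) (not simplifiable)
  at LLR: (y*(b*y)) (not simplifiable)
  at LLRR: (b*y) (not simplifiable)
  at LR: (((y*b)*18)*(b+(y*x))) (not simplifiable)
  at LRL: ((y*b)*18) (not simplifiable)
  at LRLL: (y*b) (not simplifiable)
  at LRR: (b+(y*x)) (not simplifiable)
  at LRRR: (y*x) (not simplifiable)
  at R: ((z*((z+6)+(6+a)))+(3*y)) (not simplifiable)
  at RL: (z*((z+6)+(6+a))) (not simplifiable)
  at RLR: ((z+6)+(6+a)) (not simplifiable)
  at RLRL: (z+6) (not simplifiable)
  at RLRR: (6+a) (not simplifiable)
  at RR: (3*y) (not simplifiable)
Result: no simplifiable subexpression found -> normal form.

Answer: yes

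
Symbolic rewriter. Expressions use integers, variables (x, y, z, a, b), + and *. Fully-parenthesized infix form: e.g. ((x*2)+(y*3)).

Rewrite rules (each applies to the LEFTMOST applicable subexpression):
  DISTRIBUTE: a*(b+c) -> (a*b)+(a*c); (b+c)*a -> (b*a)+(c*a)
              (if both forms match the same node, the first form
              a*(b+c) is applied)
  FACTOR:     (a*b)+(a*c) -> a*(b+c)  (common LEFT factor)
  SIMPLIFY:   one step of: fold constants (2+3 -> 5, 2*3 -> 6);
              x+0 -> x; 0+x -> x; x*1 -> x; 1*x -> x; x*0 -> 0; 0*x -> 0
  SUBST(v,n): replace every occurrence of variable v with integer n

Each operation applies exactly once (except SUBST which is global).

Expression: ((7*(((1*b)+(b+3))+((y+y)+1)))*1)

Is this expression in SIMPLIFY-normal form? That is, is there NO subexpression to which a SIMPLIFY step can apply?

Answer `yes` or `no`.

Expression: ((7*(((1*b)+(b+3))+((y+y)+1)))*1)
Scanning for simplifiable subexpressions (pre-order)...
  at root: ((7*(((1*b)+(b+3))+((y+y)+1)))*1) (SIMPLIFIABLE)
  at L: (7*(((1*b)+(b+3))+((y+y)+1))) (not simplifiable)
  at LR: (((1*b)+(b+3))+((y+y)+1)) (not simplifiable)
  at LRL: ((1*b)+(b+3)) (not simplifiable)
  at LRLL: (1*b) (SIMPLIFIABLE)
  at LRLR: (b+3) (not simplifiable)
  at LRR: ((y+y)+1) (not simplifiable)
  at LRRL: (y+y) (not simplifiable)
Found simplifiable subexpr at path root: ((7*(((1*b)+(b+3))+((y+y)+1)))*1)
One SIMPLIFY step would give: (7*(((1*b)+(b+3))+((y+y)+1)))
-> NOT in normal form.

Answer: no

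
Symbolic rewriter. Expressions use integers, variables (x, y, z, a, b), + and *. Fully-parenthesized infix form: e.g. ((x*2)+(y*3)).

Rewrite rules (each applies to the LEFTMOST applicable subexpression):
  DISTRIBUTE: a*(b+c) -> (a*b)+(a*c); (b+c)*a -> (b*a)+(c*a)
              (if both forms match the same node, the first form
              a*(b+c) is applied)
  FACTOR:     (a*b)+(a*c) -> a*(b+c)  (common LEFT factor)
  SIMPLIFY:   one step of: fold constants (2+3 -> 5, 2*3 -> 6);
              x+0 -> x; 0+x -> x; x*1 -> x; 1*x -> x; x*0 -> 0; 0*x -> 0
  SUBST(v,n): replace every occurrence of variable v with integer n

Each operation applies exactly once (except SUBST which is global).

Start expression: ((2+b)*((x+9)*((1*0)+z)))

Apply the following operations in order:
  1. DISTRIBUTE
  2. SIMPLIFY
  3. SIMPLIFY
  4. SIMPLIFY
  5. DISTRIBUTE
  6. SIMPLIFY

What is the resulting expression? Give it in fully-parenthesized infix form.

Start: ((2+b)*((x+9)*((1*0)+z)))
Apply DISTRIBUTE at root (target: ((2+b)*((x+9)*((1*0)+z)))): ((2+b)*((x+9)*((1*0)+z))) -> ((2*((x+9)*((1*0)+z)))+(b*((x+9)*((1*0)+z))))
Apply SIMPLIFY at LRRL (target: (1*0)): ((2*((x+9)*((1*0)+z)))+(b*((x+9)*((1*0)+z)))) -> ((2*((x+9)*(0+z)))+(b*((x+9)*((1*0)+z))))
Apply SIMPLIFY at LRR (target: (0+z)): ((2*((x+9)*(0+z)))+(b*((x+9)*((1*0)+z)))) -> ((2*((x+9)*z))+(b*((x+9)*((1*0)+z))))
Apply SIMPLIFY at RRRL (target: (1*0)): ((2*((x+9)*z))+(b*((x+9)*((1*0)+z)))) -> ((2*((x+9)*z))+(b*((x+9)*(0+z))))
Apply DISTRIBUTE at LR (target: ((x+9)*z)): ((2*((x+9)*z))+(b*((x+9)*(0+z)))) -> ((2*((x*z)+(9*z)))+(b*((x+9)*(0+z))))
Apply SIMPLIFY at RRR (target: (0+z)): ((2*((x*z)+(9*z)))+(b*((x+9)*(0+z)))) -> ((2*((x*z)+(9*z)))+(b*((x+9)*z)))

Answer: ((2*((x*z)+(9*z)))+(b*((x+9)*z)))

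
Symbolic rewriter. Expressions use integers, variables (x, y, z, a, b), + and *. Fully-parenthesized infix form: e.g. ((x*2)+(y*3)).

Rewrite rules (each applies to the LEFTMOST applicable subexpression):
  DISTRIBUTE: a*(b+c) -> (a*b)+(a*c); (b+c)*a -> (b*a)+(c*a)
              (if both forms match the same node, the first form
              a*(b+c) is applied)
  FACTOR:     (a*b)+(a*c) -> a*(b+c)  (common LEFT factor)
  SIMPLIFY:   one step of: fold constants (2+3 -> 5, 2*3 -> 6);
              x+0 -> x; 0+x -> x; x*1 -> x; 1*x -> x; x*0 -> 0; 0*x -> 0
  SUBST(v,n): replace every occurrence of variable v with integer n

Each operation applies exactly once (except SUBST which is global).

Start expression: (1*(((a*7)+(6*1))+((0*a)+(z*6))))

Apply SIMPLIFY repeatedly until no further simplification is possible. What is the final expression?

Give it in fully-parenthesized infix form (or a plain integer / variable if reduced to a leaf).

Answer: (((a*7)+6)+(z*6))

Derivation:
Start: (1*(((a*7)+(6*1))+((0*a)+(z*6))))
Step 1: at root: (1*(((a*7)+(6*1))+((0*a)+(z*6)))) -> (((a*7)+(6*1))+((0*a)+(z*6))); overall: (1*(((a*7)+(6*1))+((0*a)+(z*6)))) -> (((a*7)+(6*1))+((0*a)+(z*6)))
Step 2: at LR: (6*1) -> 6; overall: (((a*7)+(6*1))+((0*a)+(z*6))) -> (((a*7)+6)+((0*a)+(z*6)))
Step 3: at RL: (0*a) -> 0; overall: (((a*7)+6)+((0*a)+(z*6))) -> (((a*7)+6)+(0+(z*6)))
Step 4: at R: (0+(z*6)) -> (z*6); overall: (((a*7)+6)+(0+(z*6))) -> (((a*7)+6)+(z*6))
Fixed point: (((a*7)+6)+(z*6))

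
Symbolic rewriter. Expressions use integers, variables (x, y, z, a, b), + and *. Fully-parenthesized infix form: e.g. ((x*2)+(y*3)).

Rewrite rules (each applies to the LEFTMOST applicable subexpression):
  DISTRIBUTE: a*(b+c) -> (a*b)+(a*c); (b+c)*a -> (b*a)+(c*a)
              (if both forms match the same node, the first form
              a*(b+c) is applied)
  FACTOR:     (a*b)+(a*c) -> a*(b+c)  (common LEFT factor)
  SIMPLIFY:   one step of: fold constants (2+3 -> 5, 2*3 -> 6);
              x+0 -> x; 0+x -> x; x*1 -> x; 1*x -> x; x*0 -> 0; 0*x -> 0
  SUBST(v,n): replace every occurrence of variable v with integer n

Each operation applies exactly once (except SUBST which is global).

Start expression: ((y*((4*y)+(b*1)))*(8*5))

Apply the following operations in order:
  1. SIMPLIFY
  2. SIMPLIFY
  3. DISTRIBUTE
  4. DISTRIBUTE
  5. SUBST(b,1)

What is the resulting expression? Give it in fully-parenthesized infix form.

Answer: (((y*(4*y))*40)+((y*1)*40))

Derivation:
Start: ((y*((4*y)+(b*1)))*(8*5))
Apply SIMPLIFY at LRR (target: (b*1)): ((y*((4*y)+(b*1)))*(8*5)) -> ((y*((4*y)+b))*(8*5))
Apply SIMPLIFY at R (target: (8*5)): ((y*((4*y)+b))*(8*5)) -> ((y*((4*y)+b))*40)
Apply DISTRIBUTE at L (target: (y*((4*y)+b))): ((y*((4*y)+b))*40) -> (((y*(4*y))+(y*b))*40)
Apply DISTRIBUTE at root (target: (((y*(4*y))+(y*b))*40)): (((y*(4*y))+(y*b))*40) -> (((y*(4*y))*40)+((y*b)*40))
Apply SUBST(b,1): (((y*(4*y))*40)+((y*b)*40)) -> (((y*(4*y))*40)+((y*1)*40))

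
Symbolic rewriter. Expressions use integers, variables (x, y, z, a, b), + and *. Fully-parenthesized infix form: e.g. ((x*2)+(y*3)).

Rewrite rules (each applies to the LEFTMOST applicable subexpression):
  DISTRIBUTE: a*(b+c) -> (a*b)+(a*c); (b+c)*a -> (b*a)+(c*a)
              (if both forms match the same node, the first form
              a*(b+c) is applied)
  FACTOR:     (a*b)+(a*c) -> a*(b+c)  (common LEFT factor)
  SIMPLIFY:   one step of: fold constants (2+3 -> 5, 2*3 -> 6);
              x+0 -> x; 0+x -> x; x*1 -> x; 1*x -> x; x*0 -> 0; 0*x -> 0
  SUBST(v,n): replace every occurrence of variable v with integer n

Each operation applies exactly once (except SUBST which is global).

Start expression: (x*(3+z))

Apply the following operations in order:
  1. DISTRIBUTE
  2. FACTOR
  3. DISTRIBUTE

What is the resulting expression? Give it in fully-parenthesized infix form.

Answer: ((x*3)+(x*z))

Derivation:
Start: (x*(3+z))
Apply DISTRIBUTE at root (target: (x*(3+z))): (x*(3+z)) -> ((x*3)+(x*z))
Apply FACTOR at root (target: ((x*3)+(x*z))): ((x*3)+(x*z)) -> (x*(3+z))
Apply DISTRIBUTE at root (target: (x*(3+z))): (x*(3+z)) -> ((x*3)+(x*z))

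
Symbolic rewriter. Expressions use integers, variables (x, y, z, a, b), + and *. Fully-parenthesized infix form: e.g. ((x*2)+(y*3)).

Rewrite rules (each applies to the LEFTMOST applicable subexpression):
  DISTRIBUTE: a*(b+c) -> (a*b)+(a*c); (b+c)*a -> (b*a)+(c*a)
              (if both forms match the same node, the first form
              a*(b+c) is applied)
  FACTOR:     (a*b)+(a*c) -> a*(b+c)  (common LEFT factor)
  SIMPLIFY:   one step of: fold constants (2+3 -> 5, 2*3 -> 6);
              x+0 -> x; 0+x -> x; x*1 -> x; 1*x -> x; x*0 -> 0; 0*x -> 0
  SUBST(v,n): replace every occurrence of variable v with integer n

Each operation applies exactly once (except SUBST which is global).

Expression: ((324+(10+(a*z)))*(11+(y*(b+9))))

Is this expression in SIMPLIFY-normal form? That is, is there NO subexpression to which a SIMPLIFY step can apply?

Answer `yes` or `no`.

Answer: yes

Derivation:
Expression: ((324+(10+(a*z)))*(11+(y*(b+9))))
Scanning for simplifiable subexpressions (pre-order)...
  at root: ((324+(10+(a*z)))*(11+(y*(b+9)))) (not simplifiable)
  at L: (324+(10+(a*z))) (not simplifiable)
  at LR: (10+(a*z)) (not simplifiable)
  at LRR: (a*z) (not simplifiable)
  at R: (11+(y*(b+9))) (not simplifiable)
  at RR: (y*(b+9)) (not simplifiable)
  at RRR: (b+9) (not simplifiable)
Result: no simplifiable subexpression found -> normal form.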